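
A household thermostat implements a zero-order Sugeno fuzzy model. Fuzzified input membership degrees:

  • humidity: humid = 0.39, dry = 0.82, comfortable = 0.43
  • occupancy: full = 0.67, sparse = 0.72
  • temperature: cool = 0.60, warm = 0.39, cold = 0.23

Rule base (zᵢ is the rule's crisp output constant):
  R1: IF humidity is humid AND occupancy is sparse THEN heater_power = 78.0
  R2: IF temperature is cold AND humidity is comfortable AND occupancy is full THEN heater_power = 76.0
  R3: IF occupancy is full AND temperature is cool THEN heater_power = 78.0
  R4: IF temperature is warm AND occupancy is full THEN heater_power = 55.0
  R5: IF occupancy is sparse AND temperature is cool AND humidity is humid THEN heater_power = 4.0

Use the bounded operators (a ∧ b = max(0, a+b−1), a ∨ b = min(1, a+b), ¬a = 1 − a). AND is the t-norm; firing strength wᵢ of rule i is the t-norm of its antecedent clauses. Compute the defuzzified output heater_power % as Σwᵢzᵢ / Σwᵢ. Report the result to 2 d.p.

R1 (z=78.0): humid=0.39, sparse=0.72; AND[max(0, a+b−1)] → w = 0.11
R2 (z=76.0): cold=0.23, comfortable=0.43, full=0.67; AND[max(0, a+b−1)] → w = 0.00
R3 (z=78.0): full=0.67, cool=0.60; AND[max(0, a+b−1)] → w = 0.27
R4 (z=55.0): warm=0.39, full=0.67; AND[max(0, a+b−1)] → w = 0.06
R5 (z=4.0): sparse=0.72, cool=0.60, humid=0.39; AND[max(0, a+b−1)] → w = 0.00
Weighted average = (0.11·78.0 + 0.00·76.0 + 0.27·78.0 + 0.06·55.0 + 0.00·4.0) / (0.11 + 0.00 + 0.27 + 0.06 + 0.00)
  = 32.9400 / 0.4400 = 74.86

74.86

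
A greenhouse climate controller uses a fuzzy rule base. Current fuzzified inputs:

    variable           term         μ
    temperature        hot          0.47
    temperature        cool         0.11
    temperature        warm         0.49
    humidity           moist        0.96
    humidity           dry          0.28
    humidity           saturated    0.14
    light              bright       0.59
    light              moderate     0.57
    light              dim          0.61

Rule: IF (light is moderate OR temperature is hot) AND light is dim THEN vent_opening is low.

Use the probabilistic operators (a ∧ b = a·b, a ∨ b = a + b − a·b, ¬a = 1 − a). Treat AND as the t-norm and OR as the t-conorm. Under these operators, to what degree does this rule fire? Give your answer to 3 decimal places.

0.471

firing strength: (moderate=0.57 OR hot=0.47) = 0.7721; AND[a·b] with dim=0.61 → w = 0.4710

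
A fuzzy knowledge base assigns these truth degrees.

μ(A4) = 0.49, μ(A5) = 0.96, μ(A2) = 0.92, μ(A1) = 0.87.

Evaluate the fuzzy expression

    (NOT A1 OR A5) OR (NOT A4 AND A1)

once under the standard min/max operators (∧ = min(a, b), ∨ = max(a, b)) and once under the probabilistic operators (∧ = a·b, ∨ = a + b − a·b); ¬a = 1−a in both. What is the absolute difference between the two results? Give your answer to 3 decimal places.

0.021

Under standard min/max:
  NOT A1 = 1 − 0.87 = 0.13
  NOT A1 OR A5 = max(a, b) on (0.13, 0.96) = 0.96
  NOT A4 = 1 − 0.49 = 0.51
  NOT A4 AND A1 = min(a, b) on (0.51, 0.87) = 0.51
  (NOT A1 OR A5) OR (NOT A4 AND A1) = max(a, b) on (0.96, 0.51) = 0.96
  → value = 0.9600
Under probabilistic:
  NOT A1 = 1 − 0.8700 = 0.1300
  NOT A1 OR A5 = a + b − a·b on (0.1300, 0.9600) = 0.9652
  NOT A4 = 1 − 0.4900 = 0.5100
  NOT A4 AND A1 = a·b on (0.5100, 0.8700) = 0.4437
  (NOT A1 OR A5) OR (NOT A4 AND A1) = a + b − a·b on (0.9652, 0.4437) = 0.9806
  → value = 0.9806
|0.9600 − 0.9806| = 0.021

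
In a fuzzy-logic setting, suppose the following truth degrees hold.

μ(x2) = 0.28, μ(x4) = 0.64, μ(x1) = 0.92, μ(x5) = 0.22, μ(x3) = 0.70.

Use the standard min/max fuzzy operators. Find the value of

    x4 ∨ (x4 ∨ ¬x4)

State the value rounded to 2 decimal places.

¬x4 = 1 − 0.64 = 0.36
x4 ∨ ¬x4 = max(a, b) on (0.64, 0.36) = 0.64
x4 ∨ (x4 ∨ ¬x4) = max(a, b) on (0.64, 0.64) = 0.64

0.64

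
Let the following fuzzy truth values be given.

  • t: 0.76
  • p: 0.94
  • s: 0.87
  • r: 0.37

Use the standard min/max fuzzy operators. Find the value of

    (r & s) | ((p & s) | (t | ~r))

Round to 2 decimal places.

0.87

r & s = min(a, b) on (0.37, 0.87) = 0.37
p & s = min(a, b) on (0.94, 0.87) = 0.87
~r = 1 − 0.37 = 0.63
t | ~r = max(a, b) on (0.76, 0.63) = 0.76
(p & s) | (t | ~r) = max(a, b) on (0.87, 0.76) = 0.87
(r & s) | ((p & s) | (t | ~r)) = max(a, b) on (0.37, 0.87) = 0.87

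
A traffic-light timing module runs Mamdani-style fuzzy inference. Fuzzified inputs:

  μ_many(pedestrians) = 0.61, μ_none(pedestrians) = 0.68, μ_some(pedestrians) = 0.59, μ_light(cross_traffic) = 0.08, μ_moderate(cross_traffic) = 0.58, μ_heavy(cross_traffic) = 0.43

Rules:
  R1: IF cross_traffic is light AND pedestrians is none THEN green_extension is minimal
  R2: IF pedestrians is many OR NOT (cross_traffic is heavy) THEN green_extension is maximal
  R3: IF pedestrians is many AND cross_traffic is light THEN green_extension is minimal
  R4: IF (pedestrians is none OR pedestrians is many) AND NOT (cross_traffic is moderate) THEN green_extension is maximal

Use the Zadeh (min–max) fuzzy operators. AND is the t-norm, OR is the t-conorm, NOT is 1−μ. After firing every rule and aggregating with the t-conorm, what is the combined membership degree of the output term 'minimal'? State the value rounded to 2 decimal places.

R1: light=0.08, none=0.68; AND[min(a, b)] → w = 0.08
R2: many=0.61, ¬heavy=1−0.43=0.57; OR[max(a, b)] → w = 0.61
R3: many=0.61, light=0.08; AND[min(a, b)] → w = 0.08
R4: (none=0.68 OR many=0.61) = 0.68; AND[min(a, b)] with ¬moderate=1−0.58=0.42 → w = 0.42
Rules with consequent 'minimal': {R1, R3} → strengths 0.08, 0.08
Aggregate via t-conorm [max(a, b)]: 0.08

0.08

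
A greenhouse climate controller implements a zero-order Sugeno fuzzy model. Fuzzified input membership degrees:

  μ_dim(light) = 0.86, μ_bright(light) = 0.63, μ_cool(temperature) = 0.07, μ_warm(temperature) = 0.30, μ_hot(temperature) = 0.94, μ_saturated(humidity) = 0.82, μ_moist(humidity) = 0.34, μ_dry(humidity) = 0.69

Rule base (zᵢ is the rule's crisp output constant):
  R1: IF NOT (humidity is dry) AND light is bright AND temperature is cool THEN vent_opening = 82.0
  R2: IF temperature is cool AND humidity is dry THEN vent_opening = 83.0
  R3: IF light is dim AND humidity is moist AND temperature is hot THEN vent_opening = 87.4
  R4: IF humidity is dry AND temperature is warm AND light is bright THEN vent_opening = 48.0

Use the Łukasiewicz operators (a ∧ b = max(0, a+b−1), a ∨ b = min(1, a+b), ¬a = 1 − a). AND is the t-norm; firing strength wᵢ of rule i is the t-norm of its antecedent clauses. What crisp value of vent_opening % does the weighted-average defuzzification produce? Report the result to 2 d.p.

R1 (z=82.0): ¬dry=1−0.69=0.31, bright=0.63, cool=0.07; AND[max(0, a+b−1)] → w = 0.00
R2 (z=83.0): cool=0.07, dry=0.69; AND[max(0, a+b−1)] → w = 0.00
R3 (z=87.4): dim=0.86, moist=0.34, hot=0.94; AND[max(0, a+b−1)] → w = 0.14
R4 (z=48.0): dry=0.69, warm=0.30, bright=0.63; AND[max(0, a+b−1)] → w = 0.00
Weighted average = (0.00·82.0 + 0.00·83.0 + 0.14·87.4 + 0.00·48.0) / (0.00 + 0.00 + 0.14 + 0.00)
  = 12.2360 / 0.1400 = 87.40

87.40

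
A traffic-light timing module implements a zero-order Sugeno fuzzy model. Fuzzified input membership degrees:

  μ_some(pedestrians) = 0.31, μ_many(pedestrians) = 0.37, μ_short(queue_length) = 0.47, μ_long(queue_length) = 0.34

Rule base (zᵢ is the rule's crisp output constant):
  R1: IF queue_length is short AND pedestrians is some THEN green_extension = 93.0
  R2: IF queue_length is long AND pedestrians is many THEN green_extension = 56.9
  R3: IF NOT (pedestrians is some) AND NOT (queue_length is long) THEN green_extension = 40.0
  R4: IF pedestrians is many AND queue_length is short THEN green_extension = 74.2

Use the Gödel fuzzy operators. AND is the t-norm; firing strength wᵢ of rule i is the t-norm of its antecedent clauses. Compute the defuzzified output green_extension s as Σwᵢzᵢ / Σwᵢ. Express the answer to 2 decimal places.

R1 (z=93.0): short=0.47, some=0.31; AND[min(a, b)] → w = 0.31
R2 (z=56.9): long=0.34, many=0.37; AND[min(a, b)] → w = 0.34
R3 (z=40.0): ¬some=1−0.31=0.69, ¬long=1−0.34=0.66; AND[min(a, b)] → w = 0.66
R4 (z=74.2): many=0.37, short=0.47; AND[min(a, b)] → w = 0.37
Weighted average = (0.31·93.0 + 0.34·56.9 + 0.66·40.0 + 0.37·74.2) / (0.31 + 0.34 + 0.66 + 0.37)
  = 102.0300 / 1.6800 = 60.73

60.73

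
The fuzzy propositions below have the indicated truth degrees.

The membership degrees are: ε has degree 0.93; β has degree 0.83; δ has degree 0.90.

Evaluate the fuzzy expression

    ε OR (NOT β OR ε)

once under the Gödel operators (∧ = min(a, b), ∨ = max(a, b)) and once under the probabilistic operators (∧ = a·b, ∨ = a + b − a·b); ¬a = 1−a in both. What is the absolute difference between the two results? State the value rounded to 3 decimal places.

0.066

Under Gödel:
  NOT β = 1 − 0.83 = 0.17
  NOT β OR ε = max(a, b) on (0.17, 0.93) = 0.93
  ε OR (NOT β OR ε) = max(a, b) on (0.93, 0.93) = 0.93
  → value = 0.9300
Under probabilistic:
  NOT β = 1 − 0.8300 = 0.1700
  NOT β OR ε = a + b − a·b on (0.1700, 0.9300) = 0.9419
  ε OR (NOT β OR ε) = a + b − a·b on (0.9300, 0.9419) = 0.9959
  → value = 0.9959
|0.9300 − 0.9959| = 0.066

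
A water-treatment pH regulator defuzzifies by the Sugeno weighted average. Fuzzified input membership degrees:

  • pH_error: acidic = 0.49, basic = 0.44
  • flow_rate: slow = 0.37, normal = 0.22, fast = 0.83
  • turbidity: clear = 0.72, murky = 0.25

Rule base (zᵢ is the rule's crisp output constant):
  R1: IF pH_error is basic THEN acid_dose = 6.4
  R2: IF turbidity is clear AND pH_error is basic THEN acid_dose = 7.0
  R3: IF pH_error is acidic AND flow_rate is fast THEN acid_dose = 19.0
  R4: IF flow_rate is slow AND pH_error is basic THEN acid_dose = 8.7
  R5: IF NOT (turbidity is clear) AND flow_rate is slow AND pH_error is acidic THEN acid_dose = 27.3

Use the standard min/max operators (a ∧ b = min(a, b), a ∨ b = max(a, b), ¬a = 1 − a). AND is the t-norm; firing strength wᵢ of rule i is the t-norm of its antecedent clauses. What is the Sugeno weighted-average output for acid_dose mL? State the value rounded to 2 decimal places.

12.91

R1 (z=6.4): basic=0.44 → w = 0.44
R2 (z=7.0): clear=0.72, basic=0.44; AND[min(a, b)] → w = 0.44
R3 (z=19.0): acidic=0.49, fast=0.83; AND[min(a, b)] → w = 0.49
R4 (z=8.7): slow=0.37, basic=0.44; AND[min(a, b)] → w = 0.37
R5 (z=27.3): ¬clear=1−0.72=0.28, slow=0.37, acidic=0.49; AND[min(a, b)] → w = 0.28
Weighted average = (0.44·6.4 + 0.44·7.0 + 0.49·19.0 + 0.37·8.7 + 0.28·27.3) / (0.44 + 0.44 + 0.49 + 0.37 + 0.28)
  = 26.0690 / 2.0200 = 12.91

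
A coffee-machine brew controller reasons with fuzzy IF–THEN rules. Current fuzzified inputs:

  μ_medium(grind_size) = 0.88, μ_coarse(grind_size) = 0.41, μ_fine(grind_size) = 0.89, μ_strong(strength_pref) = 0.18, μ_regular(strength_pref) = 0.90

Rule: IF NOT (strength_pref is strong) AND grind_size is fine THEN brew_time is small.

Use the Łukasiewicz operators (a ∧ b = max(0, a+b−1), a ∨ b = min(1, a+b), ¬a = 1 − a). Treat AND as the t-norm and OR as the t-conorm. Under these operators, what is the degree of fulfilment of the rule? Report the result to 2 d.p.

firing strength: ¬strong=1−0.18=0.82, fine=0.89; AND[max(0, a+b−1)] → w = 0.71

0.71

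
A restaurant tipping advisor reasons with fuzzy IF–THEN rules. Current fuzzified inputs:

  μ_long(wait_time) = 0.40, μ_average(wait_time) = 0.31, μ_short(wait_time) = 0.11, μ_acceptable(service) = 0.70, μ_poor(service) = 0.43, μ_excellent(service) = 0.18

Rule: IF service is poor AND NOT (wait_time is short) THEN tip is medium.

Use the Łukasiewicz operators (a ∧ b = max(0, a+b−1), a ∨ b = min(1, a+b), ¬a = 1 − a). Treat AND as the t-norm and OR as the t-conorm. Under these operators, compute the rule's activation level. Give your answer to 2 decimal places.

0.32

firing strength: poor=0.43, ¬short=1−0.11=0.89; AND[max(0, a+b−1)] → w = 0.32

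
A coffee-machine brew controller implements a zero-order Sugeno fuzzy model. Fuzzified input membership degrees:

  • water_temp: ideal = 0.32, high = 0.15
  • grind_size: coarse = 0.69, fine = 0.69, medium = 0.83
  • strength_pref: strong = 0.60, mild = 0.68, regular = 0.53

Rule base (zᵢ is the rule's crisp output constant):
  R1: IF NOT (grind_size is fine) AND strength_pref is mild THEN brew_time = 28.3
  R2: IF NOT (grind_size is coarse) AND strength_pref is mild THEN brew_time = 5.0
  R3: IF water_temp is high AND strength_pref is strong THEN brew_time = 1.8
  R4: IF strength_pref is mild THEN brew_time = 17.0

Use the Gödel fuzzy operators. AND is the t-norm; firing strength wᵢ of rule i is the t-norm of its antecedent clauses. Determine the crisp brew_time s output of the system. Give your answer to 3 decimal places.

R1 (z=28.3): ¬fine=1−0.69=0.31, mild=0.68; AND[min(a, b)] → w = 0.31
R2 (z=5.0): ¬coarse=1−0.69=0.31, mild=0.68; AND[min(a, b)] → w = 0.31
R3 (z=1.8): high=0.15, strong=0.60; AND[min(a, b)] → w = 0.15
R4 (z=17.0): mild=0.68 → w = 0.68
Weighted average = (0.31·28.3 + 0.31·5.0 + 0.15·1.8 + 0.68·17.0) / (0.31 + 0.31 + 0.15 + 0.68)
  = 22.1530 / 1.4500 = 15.278

15.278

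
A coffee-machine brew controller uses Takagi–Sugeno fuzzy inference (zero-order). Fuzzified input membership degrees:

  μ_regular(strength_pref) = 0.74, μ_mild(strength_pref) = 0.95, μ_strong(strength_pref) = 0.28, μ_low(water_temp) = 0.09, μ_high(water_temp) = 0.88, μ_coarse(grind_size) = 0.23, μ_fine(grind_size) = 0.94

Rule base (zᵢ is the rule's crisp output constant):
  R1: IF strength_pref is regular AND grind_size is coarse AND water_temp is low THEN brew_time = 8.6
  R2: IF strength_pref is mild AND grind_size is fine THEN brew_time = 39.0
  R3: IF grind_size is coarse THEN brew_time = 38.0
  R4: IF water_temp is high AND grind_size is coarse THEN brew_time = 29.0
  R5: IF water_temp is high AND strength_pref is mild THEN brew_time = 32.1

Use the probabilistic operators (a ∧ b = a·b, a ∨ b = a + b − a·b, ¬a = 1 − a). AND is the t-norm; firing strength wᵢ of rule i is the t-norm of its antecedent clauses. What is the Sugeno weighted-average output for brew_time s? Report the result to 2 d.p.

R1 (z=8.6): regular=0.74, coarse=0.23, low=0.09; AND[a·b] → w = 0.0153
R2 (z=39.0): mild=0.95, fine=0.94; AND[a·b] → w = 0.8930
R3 (z=38.0): coarse=0.23 → w = 0.2300
R4 (z=29.0): high=0.88, coarse=0.23; AND[a·b] → w = 0.2024
R5 (z=32.1): high=0.88, mild=0.95; AND[a·b] → w = 0.8360
Weighted average = (0.0153·8.6 + 0.8930·39.0 + 0.2300·38.0 + 0.2024·29.0 + 0.8360·32.1) / (0.0153 + 0.8930 + 0.2300 + 0.2024 + 0.8360)
  = 76.4039 / 2.1767 = 35.10

35.10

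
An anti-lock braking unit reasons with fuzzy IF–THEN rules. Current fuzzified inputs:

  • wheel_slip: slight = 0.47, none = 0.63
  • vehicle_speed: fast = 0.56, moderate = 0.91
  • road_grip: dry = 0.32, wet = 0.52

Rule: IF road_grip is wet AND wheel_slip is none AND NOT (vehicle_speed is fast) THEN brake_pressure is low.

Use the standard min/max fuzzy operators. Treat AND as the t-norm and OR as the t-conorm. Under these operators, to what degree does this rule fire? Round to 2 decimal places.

firing strength: wet=0.52, none=0.63, ¬fast=1−0.56=0.44; AND[min(a, b)] → w = 0.44

0.44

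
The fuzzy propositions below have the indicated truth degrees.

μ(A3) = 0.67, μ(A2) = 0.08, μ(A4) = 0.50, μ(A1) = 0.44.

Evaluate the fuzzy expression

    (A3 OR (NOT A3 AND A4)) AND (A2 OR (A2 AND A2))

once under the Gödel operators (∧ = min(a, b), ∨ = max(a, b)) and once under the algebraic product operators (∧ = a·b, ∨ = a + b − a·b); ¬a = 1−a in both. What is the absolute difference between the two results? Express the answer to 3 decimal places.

Under Gödel:
  NOT A3 = 1 − 0.67 = 0.33
  NOT A3 AND A4 = min(a, b) on (0.33, 0.50) = 0.33
  A3 OR (NOT A3 AND A4) = max(a, b) on (0.67, 0.33) = 0.67
  A2 AND A2 = min(a, b) on (0.08, 0.08) = 0.08
  A2 OR (A2 AND A2) = max(a, b) on (0.08, 0.08) = 0.08
  (A3 OR (NOT A3 AND A4)) AND (A2 OR (A2 AND A2)) = min(a, b) on (0.67, 0.08) = 0.08
  → value = 0.0800
Under algebraic product:
  NOT A3 = 1 − 0.6700 = 0.3300
  NOT A3 AND A4 = a·b on (0.3300, 0.5000) = 0.1650
  A3 OR (NOT A3 AND A4) = a + b − a·b on (0.6700, 0.1650) = 0.7244
  A2 AND A2 = a·b on (0.0800, 0.0800) = 0.0064
  A2 OR (A2 AND A2) = a + b − a·b on (0.0800, 0.0064) = 0.0859
  (A3 OR (NOT A3 AND A4)) AND (A2 OR (A2 AND A2)) = a·b on (0.7244, 0.0859) = 0.0622
  → value = 0.0622
|0.0800 − 0.0622| = 0.018

0.018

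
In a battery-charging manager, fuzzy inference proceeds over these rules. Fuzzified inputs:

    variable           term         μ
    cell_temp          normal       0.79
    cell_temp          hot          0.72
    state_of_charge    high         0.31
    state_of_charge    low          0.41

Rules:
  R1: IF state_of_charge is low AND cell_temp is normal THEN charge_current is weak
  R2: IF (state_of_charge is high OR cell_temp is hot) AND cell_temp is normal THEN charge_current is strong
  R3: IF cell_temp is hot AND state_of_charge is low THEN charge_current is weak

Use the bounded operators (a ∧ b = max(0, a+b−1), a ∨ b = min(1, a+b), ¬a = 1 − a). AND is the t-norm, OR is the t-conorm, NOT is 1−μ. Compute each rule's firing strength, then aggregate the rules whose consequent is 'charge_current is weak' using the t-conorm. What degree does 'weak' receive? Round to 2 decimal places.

R1: low=0.41, normal=0.79; AND[max(0, a+b−1)] → w = 0.20
R2: (high=0.31 OR hot=0.72) = 1.00; AND[max(0, a+b−1)] with normal=0.79 → w = 0.79
R3: hot=0.72, low=0.41; AND[max(0, a+b−1)] → w = 0.13
Rules with consequent 'weak': {R1, R3} → strengths 0.20, 0.13
Aggregate via t-conorm [min(1, a+b)]: 0.33

0.33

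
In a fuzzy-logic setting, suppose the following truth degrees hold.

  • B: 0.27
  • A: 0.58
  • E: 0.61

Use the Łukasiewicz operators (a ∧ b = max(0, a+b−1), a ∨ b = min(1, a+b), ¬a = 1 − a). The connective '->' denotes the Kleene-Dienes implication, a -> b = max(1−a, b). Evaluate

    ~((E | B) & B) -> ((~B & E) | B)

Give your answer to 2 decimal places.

0.61

E | B = min(1, a+b) on (0.61, 0.27) = 0.88
(E | B) & B = max(0, a+b−1) on (0.88, 0.27) = 0.15
~((E | B) & B) = 1 − 0.15 = 0.85
~B = 1 − 0.27 = 0.73
~B & E = max(0, a+b−1) on (0.73, 0.61) = 0.34
(~B & E) | B = min(1, a+b) on (0.34, 0.27) = 0.61
~((E | B) & B) -> ((~B & E) | B)  [Kleene-Dienes: max(1−a, b)] with a=0.85, b=0.61 → 0.61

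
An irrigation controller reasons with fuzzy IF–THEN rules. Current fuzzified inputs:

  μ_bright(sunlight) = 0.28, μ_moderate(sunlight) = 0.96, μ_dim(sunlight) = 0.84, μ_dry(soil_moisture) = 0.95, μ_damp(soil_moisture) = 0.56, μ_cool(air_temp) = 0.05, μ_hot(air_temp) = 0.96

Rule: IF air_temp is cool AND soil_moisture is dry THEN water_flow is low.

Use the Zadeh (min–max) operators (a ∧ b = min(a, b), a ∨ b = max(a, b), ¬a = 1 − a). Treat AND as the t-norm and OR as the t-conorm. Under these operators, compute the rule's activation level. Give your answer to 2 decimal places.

firing strength: cool=0.05, dry=0.95; AND[min(a, b)] → w = 0.05

0.05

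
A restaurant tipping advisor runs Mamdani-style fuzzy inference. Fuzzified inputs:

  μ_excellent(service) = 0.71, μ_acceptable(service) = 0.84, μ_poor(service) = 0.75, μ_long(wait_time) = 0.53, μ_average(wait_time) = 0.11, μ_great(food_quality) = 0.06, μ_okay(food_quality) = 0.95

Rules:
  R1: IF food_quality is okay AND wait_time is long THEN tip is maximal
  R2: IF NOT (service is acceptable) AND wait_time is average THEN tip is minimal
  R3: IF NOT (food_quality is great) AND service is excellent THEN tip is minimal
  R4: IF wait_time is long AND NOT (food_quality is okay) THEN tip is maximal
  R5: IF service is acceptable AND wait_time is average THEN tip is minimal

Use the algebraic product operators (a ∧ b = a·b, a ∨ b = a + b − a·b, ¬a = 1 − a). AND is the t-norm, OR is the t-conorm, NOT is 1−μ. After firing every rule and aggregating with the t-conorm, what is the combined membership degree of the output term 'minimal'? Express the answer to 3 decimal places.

0.703

R1: okay=0.95, long=0.53; AND[a·b] → w = 0.5035
R2: ¬acceptable=1−0.84=0.16, average=0.11; AND[a·b] → w = 0.0176
R3: ¬great=1−0.06=0.94, excellent=0.71; AND[a·b] → w = 0.6674
R4: long=0.53, ¬okay=1−0.95=0.05; AND[a·b] → w = 0.0265
R5: acceptable=0.84, average=0.11; AND[a·b] → w = 0.0924
Rules with consequent 'minimal': {R2, R3, R5} → strengths 0.0176, 0.6674, 0.0924
Aggregate via t-conorm [a + b − a·b]: 0.7034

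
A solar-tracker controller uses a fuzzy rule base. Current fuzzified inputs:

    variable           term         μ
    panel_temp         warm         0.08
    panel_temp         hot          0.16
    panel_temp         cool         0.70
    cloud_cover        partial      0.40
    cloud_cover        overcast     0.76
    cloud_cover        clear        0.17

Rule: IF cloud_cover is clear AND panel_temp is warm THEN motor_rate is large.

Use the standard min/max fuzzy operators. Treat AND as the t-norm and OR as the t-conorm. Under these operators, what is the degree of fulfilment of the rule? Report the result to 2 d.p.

0.08

firing strength: clear=0.17, warm=0.08; AND[min(a, b)] → w = 0.08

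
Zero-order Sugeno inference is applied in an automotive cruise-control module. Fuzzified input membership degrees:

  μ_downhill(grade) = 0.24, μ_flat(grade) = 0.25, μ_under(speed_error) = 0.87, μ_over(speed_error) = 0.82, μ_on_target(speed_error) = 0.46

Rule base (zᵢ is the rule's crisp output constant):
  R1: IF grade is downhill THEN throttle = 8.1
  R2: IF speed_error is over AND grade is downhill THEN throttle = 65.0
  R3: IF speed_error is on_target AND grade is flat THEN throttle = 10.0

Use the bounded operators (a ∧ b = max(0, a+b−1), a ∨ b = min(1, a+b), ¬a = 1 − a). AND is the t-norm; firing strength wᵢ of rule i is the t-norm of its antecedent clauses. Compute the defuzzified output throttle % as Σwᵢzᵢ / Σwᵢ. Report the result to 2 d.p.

R1 (z=8.1): downhill=0.24 → w = 0.24
R2 (z=65.0): over=0.82, downhill=0.24; AND[max(0, a+b−1)] → w = 0.06
R3 (z=10.0): on_target=0.46, flat=0.25; AND[max(0, a+b−1)] → w = 0.00
Weighted average = (0.24·8.1 + 0.06·65.0 + 0.00·10.0) / (0.24 + 0.06 + 0.00)
  = 5.8440 / 0.3000 = 19.48

19.48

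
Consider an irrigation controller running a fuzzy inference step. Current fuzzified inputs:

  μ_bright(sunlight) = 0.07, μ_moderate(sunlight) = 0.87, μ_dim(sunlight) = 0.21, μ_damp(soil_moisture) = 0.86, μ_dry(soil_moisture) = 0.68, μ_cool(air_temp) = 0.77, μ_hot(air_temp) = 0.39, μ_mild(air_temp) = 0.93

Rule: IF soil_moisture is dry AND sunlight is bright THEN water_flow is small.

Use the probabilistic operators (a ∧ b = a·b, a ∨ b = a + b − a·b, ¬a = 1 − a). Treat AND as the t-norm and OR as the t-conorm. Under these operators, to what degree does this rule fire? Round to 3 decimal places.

0.048

firing strength: dry=0.68, bright=0.07; AND[a·b] → w = 0.0476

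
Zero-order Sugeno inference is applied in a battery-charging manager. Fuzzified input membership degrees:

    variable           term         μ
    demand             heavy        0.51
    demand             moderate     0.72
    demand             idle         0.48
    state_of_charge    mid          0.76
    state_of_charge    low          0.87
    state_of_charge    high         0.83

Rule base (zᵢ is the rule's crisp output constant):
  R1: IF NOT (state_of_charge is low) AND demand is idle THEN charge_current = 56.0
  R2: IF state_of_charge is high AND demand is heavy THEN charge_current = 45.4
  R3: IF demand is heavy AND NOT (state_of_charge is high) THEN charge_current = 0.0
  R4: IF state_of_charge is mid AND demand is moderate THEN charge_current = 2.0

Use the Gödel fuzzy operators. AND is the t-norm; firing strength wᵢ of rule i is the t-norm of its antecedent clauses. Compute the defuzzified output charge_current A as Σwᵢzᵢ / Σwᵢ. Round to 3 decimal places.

20.833

R1 (z=56.0): ¬low=1−0.87=0.13, idle=0.48; AND[min(a, b)] → w = 0.13
R2 (z=45.4): high=0.83, heavy=0.51; AND[min(a, b)] → w = 0.51
R3 (z=0.0): heavy=0.51, ¬high=1−0.83=0.17; AND[min(a, b)] → w = 0.17
R4 (z=2.0): mid=0.76, moderate=0.72; AND[min(a, b)] → w = 0.72
Weighted average = (0.13·56.0 + 0.51·45.4 + 0.17·0.0 + 0.72·2.0) / (0.13 + 0.51 + 0.17 + 0.72)
  = 31.8740 / 1.5300 = 20.833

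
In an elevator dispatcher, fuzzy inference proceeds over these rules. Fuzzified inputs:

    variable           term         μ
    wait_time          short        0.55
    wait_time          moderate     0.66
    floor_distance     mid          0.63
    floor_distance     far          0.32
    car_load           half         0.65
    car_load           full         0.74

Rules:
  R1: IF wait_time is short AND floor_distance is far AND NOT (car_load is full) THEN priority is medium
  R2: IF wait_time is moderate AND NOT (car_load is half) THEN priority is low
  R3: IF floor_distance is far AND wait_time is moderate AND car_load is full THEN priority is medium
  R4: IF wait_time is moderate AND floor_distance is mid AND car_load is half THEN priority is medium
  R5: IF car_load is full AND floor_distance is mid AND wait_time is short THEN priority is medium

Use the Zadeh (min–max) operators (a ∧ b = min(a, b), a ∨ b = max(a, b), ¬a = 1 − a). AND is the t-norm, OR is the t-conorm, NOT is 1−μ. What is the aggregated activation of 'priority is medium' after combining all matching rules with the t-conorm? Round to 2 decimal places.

R1: short=0.55, far=0.32, ¬full=1−0.74=0.26; AND[min(a, b)] → w = 0.26
R2: moderate=0.66, ¬half=1−0.65=0.35; AND[min(a, b)] → w = 0.35
R3: far=0.32, moderate=0.66, full=0.74; AND[min(a, b)] → w = 0.32
R4: moderate=0.66, mid=0.63, half=0.65; AND[min(a, b)] → w = 0.63
R5: full=0.74, mid=0.63, short=0.55; AND[min(a, b)] → w = 0.55
Rules with consequent 'medium': {R1, R3, R4, R5} → strengths 0.26, 0.32, 0.63, 0.55
Aggregate via t-conorm [max(a, b)]: 0.63

0.63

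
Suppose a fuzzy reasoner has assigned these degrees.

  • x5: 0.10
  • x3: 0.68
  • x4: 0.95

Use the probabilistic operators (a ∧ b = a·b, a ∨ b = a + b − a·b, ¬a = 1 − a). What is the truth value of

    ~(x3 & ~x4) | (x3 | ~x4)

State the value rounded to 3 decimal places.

~x4 = 1 − 0.9500 = 0.0500
x3 & ~x4 = a·b on (0.6800, 0.0500) = 0.0340
~(x3 & ~x4) = 1 − 0.0340 = 0.9660
~x4 = 1 − 0.9500 = 0.0500
x3 | ~x4 = a + b − a·b on (0.6800, 0.0500) = 0.6960
~(x3 & ~x4) | (x3 | ~x4) = a + b − a·b on (0.9660, 0.6960) = 0.9897

0.990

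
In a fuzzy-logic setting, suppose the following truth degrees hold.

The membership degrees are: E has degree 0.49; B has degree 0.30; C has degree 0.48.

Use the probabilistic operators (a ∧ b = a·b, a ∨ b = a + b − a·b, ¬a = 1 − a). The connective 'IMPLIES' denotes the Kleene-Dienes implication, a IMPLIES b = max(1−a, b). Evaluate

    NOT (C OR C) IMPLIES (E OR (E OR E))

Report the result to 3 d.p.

0.867

C OR C = a + b − a·b on (0.4800, 0.4800) = 0.7296
NOT (C OR C) = 1 − 0.7296 = 0.2704
E OR E = a + b − a·b on (0.4900, 0.4900) = 0.7399
E OR (E OR E) = a + b − a·b on (0.4900, 0.7399) = 0.8673
NOT (C OR C) IMPLIES (E OR (E OR E))  [Kleene-Dienes: max(1−a, b)] with a=0.2704, b=0.8673 → 0.8673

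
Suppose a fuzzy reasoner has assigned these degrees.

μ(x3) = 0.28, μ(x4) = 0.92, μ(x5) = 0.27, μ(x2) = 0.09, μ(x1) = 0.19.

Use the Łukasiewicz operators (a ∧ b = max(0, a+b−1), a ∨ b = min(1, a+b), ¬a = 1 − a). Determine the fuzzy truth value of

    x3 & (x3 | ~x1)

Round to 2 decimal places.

0.28

~x1 = 1 − 0.19 = 0.81
x3 | ~x1 = min(1, a+b) on (0.28, 0.81) = 1.00
x3 & (x3 | ~x1) = max(0, a+b−1) on (0.28, 1.00) = 0.28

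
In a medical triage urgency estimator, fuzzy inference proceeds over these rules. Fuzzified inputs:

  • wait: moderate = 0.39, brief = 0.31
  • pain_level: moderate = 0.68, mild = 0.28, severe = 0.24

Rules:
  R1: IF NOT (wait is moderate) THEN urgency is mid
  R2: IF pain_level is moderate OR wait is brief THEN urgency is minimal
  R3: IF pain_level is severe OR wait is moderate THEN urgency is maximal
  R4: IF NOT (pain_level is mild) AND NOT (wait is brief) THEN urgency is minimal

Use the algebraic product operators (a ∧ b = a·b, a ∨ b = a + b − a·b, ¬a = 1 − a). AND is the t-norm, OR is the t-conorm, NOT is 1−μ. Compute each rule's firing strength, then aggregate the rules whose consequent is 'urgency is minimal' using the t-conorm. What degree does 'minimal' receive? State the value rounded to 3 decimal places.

0.889

R1: ¬moderate=1−0.39=0.61 → w = 0.6100
R2: moderate=0.68, brief=0.31; OR[a + b − a·b] → w = 0.7792
R3: severe=0.24, moderate=0.39; OR[a + b − a·b] → w = 0.5364
R4: ¬mild=1−0.28=0.72, ¬brief=1−0.31=0.69; AND[a·b] → w = 0.4968
Rules with consequent 'minimal': {R2, R4} → strengths 0.7792, 0.4968
Aggregate via t-conorm [a + b − a·b]: 0.8889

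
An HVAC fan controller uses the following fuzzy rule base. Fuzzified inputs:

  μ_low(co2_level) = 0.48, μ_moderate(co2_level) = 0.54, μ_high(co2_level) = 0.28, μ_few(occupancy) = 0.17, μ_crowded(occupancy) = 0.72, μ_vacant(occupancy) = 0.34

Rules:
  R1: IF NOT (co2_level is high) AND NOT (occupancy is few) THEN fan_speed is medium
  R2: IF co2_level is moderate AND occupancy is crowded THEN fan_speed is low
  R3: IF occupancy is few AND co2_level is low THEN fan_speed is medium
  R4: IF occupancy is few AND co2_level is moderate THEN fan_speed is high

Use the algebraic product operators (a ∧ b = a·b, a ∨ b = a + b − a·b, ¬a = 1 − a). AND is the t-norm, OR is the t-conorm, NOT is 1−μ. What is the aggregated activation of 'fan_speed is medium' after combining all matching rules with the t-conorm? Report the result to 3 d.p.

0.630

R1: ¬high=1−0.28=0.72, ¬few=1−0.17=0.83; AND[a·b] → w = 0.5976
R2: moderate=0.54, crowded=0.72; AND[a·b] → w = 0.3888
R3: few=0.17, low=0.48; AND[a·b] → w = 0.0816
R4: few=0.17, moderate=0.54; AND[a·b] → w = 0.0918
Rules with consequent 'medium': {R1, R3} → strengths 0.5976, 0.0816
Aggregate via t-conorm [a + b − a·b]: 0.6304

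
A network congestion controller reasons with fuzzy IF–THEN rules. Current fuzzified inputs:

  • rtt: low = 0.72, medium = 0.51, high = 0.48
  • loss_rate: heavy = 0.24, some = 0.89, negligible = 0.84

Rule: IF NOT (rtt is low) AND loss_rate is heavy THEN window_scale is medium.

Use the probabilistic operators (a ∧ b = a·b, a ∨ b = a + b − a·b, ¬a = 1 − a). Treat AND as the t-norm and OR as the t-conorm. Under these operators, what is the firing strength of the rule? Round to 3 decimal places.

0.067

firing strength: ¬low=1−0.72=0.28, heavy=0.24; AND[a·b] → w = 0.0672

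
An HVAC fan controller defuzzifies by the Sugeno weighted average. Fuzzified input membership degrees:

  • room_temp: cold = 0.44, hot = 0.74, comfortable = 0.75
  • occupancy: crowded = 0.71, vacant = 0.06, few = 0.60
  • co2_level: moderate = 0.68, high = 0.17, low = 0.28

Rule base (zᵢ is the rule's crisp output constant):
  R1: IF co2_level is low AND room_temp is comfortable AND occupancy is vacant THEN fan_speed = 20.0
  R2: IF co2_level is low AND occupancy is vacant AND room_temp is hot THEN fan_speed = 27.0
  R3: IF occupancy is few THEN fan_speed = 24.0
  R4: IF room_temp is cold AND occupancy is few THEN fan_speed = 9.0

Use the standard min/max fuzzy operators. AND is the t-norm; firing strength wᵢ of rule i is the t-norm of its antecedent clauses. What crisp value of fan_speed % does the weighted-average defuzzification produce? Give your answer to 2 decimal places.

18.26

R1 (z=20.0): low=0.28, comfortable=0.75, vacant=0.06; AND[min(a, b)] → w = 0.06
R2 (z=27.0): low=0.28, vacant=0.06, hot=0.74; AND[min(a, b)] → w = 0.06
R3 (z=24.0): few=0.60 → w = 0.60
R4 (z=9.0): cold=0.44, few=0.60; AND[min(a, b)] → w = 0.44
Weighted average = (0.06·20.0 + 0.06·27.0 + 0.60·24.0 + 0.44·9.0) / (0.06 + 0.06 + 0.60 + 0.44)
  = 21.1800 / 1.1600 = 18.26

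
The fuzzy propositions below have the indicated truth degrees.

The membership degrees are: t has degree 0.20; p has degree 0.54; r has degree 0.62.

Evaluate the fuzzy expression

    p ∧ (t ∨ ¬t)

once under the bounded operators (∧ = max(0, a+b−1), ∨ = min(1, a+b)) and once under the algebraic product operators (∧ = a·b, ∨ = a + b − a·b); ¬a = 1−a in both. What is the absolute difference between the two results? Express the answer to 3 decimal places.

Under bounded:
  ¬t = 1 − 0.20 = 0.80
  t ∨ ¬t = min(1, a+b) on (0.20, 0.80) = 1.00
  p ∧ (t ∨ ¬t) = max(0, a+b−1) on (0.54, 1.00) = 0.54
  → value = 0.5400
Under algebraic product:
  ¬t = 1 − 0.2000 = 0.8000
  t ∨ ¬t = a + b − a·b on (0.2000, 0.8000) = 0.8400
  p ∧ (t ∨ ¬t) = a·b on (0.5400, 0.8400) = 0.4536
  → value = 0.4536
|0.5400 − 0.4536| = 0.086

0.086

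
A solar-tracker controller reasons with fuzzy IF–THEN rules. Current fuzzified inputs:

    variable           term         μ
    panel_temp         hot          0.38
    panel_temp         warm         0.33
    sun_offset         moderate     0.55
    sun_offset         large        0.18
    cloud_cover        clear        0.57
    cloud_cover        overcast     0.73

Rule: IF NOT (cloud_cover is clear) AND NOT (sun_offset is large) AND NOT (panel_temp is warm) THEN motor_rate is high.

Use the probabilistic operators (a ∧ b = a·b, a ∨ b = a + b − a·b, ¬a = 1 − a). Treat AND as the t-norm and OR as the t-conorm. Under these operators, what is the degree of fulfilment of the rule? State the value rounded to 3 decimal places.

firing strength: ¬clear=1−0.57=0.43, ¬large=1−0.18=0.82, ¬warm=1−0.33=0.67; AND[a·b] → w = 0.2362

0.236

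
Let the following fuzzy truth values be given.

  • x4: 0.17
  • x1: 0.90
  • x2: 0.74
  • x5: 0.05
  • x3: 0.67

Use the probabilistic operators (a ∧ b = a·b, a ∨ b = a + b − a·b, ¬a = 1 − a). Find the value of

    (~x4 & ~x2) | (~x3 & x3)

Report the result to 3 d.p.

0.389

~x4 = 1 − 0.1700 = 0.8300
~x2 = 1 − 0.7400 = 0.2600
~x4 & ~x2 = a·b on (0.8300, 0.2600) = 0.2158
~x3 = 1 − 0.6700 = 0.3300
~x3 & x3 = a·b on (0.3300, 0.6700) = 0.2211
(~x4 & ~x2) | (~x3 & x3) = a + b − a·b on (0.2158, 0.2211) = 0.3892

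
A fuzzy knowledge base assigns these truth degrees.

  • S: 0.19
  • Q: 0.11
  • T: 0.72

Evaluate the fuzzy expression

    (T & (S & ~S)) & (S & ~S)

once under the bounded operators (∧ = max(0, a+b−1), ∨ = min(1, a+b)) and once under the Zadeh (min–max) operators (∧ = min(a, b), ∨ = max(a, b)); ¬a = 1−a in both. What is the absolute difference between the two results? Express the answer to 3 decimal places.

0.190

Under bounded:
  ~S = 1 − 0.19 = 0.81
  S & ~S = max(0, a+b−1) on (0.19, 0.81) = 0.00
  T & (S & ~S) = max(0, a+b−1) on (0.72, 0.00) = 0.00
  ~S = 1 − 0.19 = 0.81
  S & ~S = max(0, a+b−1) on (0.19, 0.81) = 0.00
  (T & (S & ~S)) & (S & ~S) = max(0, a+b−1) on (0.00, 0.00) = 0.00
  → value = 0.0000
Under Zadeh (min–max):
  ~S = 1 − 0.19 = 0.81
  S & ~S = min(a, b) on (0.19, 0.81) = 0.19
  T & (S & ~S) = min(a, b) on (0.72, 0.19) = 0.19
  ~S = 1 − 0.19 = 0.81
  S & ~S = min(a, b) on (0.19, 0.81) = 0.19
  (T & (S & ~S)) & (S & ~S) = min(a, b) on (0.19, 0.19) = 0.19
  → value = 0.1900
|0.0000 − 0.1900| = 0.190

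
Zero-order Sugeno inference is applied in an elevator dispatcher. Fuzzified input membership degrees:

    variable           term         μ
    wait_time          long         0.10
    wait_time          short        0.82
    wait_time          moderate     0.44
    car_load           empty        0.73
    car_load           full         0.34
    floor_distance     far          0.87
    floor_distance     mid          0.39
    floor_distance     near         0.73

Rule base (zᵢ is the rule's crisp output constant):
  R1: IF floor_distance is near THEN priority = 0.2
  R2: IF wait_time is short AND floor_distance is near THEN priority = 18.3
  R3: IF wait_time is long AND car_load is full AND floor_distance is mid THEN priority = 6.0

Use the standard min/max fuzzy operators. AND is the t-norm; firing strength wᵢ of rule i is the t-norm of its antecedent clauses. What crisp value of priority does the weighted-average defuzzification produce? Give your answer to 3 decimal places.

9.042

R1 (z=0.2): near=0.73 → w = 0.73
R2 (z=18.3): short=0.82, near=0.73; AND[min(a, b)] → w = 0.73
R3 (z=6.0): long=0.10, full=0.34, mid=0.39; AND[min(a, b)] → w = 0.10
Weighted average = (0.73·0.2 + 0.73·18.3 + 0.10·6.0) / (0.73 + 0.73 + 0.10)
  = 14.1050 / 1.5600 = 9.042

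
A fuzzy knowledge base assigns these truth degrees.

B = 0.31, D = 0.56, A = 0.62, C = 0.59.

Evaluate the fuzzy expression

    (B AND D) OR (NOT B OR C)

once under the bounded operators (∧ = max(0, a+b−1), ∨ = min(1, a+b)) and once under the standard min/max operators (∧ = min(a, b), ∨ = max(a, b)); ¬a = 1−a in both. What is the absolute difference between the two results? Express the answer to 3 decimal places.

Under bounded:
  B AND D = max(0, a+b−1) on (0.31, 0.56) = 0.00
  NOT B = 1 − 0.31 = 0.69
  NOT B OR C = min(1, a+b) on (0.69, 0.59) = 1.00
  (B AND D) OR (NOT B OR C) = min(1, a+b) on (0.00, 1.00) = 1.00
  → value = 1.0000
Under standard min/max:
  B AND D = min(a, b) on (0.31, 0.56) = 0.31
  NOT B = 1 − 0.31 = 0.69
  NOT B OR C = max(a, b) on (0.69, 0.59) = 0.69
  (B AND D) OR (NOT B OR C) = max(a, b) on (0.31, 0.69) = 0.69
  → value = 0.6900
|1.0000 − 0.6900| = 0.310

0.310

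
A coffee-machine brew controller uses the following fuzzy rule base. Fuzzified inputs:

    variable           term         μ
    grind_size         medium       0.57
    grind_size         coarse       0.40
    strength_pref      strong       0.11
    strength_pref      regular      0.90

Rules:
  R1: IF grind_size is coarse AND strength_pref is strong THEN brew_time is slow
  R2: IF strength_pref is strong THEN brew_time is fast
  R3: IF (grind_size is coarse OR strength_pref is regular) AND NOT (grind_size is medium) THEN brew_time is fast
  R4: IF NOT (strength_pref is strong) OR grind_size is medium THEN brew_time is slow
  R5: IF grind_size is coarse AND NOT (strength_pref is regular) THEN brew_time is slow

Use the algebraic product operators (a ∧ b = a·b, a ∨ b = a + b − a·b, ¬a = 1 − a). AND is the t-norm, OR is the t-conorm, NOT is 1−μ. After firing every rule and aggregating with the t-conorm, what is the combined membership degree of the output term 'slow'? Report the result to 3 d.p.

R1: coarse=0.40, strong=0.11; AND[a·b] → w = 0.0440
R2: strong=0.11 → w = 0.1100
R3: (coarse=0.40 OR regular=0.90) = 0.9400; AND[a·b] with ¬medium=1−0.57=0.43 → w = 0.4042
R4: ¬strong=1−0.11=0.89, medium=0.57; OR[a + b − a·b] → w = 0.9527
R5: coarse=0.40, ¬regular=1−0.90=0.10; AND[a·b] → w = 0.0400
Rules with consequent 'slow': {R1, R4, R5} → strengths 0.0440, 0.9527, 0.0400
Aggregate via t-conorm [a + b − a·b]: 0.9566

0.957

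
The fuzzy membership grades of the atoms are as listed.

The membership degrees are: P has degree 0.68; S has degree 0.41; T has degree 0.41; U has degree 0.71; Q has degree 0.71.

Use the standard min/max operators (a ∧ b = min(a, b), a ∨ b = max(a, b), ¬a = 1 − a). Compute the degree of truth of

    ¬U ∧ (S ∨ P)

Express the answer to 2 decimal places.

¬U = 1 − 0.71 = 0.29
S ∨ P = max(a, b) on (0.41, 0.68) = 0.68
¬U ∧ (S ∨ P) = min(a, b) on (0.29, 0.68) = 0.29

0.29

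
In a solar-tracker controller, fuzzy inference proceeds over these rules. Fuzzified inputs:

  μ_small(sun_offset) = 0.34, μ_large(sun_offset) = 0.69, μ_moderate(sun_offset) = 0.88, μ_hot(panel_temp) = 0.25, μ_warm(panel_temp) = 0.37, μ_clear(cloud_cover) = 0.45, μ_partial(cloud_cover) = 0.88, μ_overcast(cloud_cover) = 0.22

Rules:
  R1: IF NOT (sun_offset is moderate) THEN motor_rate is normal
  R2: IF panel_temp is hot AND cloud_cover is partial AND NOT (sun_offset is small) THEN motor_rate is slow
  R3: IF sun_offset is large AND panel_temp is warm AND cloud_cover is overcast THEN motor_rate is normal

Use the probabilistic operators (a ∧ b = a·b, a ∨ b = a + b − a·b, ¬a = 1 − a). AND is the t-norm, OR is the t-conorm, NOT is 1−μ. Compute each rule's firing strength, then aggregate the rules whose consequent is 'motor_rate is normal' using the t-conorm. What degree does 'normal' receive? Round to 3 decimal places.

R1: ¬moderate=1−0.88=0.12 → w = 0.1200
R2: hot=0.25, partial=0.88, ¬small=1−0.34=0.66; AND[a·b] → w = 0.1452
R3: large=0.69, warm=0.37, overcast=0.22; AND[a·b] → w = 0.0562
Rules with consequent 'normal': {R1, R3} → strengths 0.1200, 0.0562
Aggregate via t-conorm [a + b − a·b]: 0.1694

0.169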